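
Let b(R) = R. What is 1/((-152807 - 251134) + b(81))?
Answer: -1/403860 ≈ -2.4761e-6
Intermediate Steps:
1/((-152807 - 251134) + b(81)) = 1/((-152807 - 251134) + 81) = 1/(-403941 + 81) = 1/(-403860) = -1/403860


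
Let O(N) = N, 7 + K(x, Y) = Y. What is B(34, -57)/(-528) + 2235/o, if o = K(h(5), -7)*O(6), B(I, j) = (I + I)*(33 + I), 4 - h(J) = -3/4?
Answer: -16279/462 ≈ -35.236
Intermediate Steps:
h(J) = 19/4 (h(J) = 4 - (-3)/4 = 4 - 1*(-¾) = 4 + ¾ = 19/4)
K(x, Y) = -7 + Y
B(I, j) = 2*I*(33 + I) (B(I, j) = (2*I)*(33 + I) = 2*I*(33 + I))
o = -84 (o = (-7 - 7)*6 = -14*6 = -84)
B(34, -57)/(-528) + 2235/o = (2*34*(33 + 34))/(-528) + 2235/(-84) = (2*34*67)*(-1/528) + 2235*(-1/84) = 4556*(-1/528) - 745/28 = -1139/132 - 745/28 = -16279/462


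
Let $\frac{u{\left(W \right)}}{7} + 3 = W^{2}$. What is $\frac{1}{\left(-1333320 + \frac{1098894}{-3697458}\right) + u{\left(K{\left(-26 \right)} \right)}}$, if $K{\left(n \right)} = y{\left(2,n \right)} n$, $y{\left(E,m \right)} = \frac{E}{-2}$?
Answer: $- \frac{616243}{818746179136} \approx -7.5267 \cdot 10^{-7}$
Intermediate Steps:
$y{\left(E,m \right)} = - \frac{E}{2}$ ($y{\left(E,m \right)} = E \left(- \frac{1}{2}\right) = - \frac{E}{2}$)
$K{\left(n \right)} = - n$ ($K{\left(n \right)} = \left(- \frac{1}{2}\right) 2 n = - n$)
$u{\left(W \right)} = -21 + 7 W^{2}$
$\frac{1}{\left(-1333320 + \frac{1098894}{-3697458}\right) + u{\left(K{\left(-26 \right)} \right)}} = \frac{1}{\left(-1333320 + \frac{1098894}{-3697458}\right) - \left(21 - 7 \left(\left(-1\right) \left(-26\right)\right)^{2}\right)} = \frac{1}{\left(-1333320 + 1098894 \left(- \frac{1}{3697458}\right)\right) - \left(21 - 7 \cdot 26^{2}\right)} = \frac{1}{\left(-1333320 - \frac{183149}{616243}\right) + \left(-21 + 7 \cdot 676\right)} = \frac{1}{- \frac{821649299909}{616243} + \left(-21 + 4732\right)} = \frac{1}{- \frac{821649299909}{616243} + 4711} = \frac{1}{- \frac{818746179136}{616243}} = - \frac{616243}{818746179136}$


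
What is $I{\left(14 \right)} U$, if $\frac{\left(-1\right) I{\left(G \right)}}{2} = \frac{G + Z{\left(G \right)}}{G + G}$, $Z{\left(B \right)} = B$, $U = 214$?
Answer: $-428$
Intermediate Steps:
$I{\left(G \right)} = -2$ ($I{\left(G \right)} = - 2 \frac{G + G}{G + G} = - 2 \frac{2 G}{2 G} = - 2 \cdot 2 G \frac{1}{2 G} = \left(-2\right) 1 = -2$)
$I{\left(14 \right)} U = \left(-2\right) 214 = -428$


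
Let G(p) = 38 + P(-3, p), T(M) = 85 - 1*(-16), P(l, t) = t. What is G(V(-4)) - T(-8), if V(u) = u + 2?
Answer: -65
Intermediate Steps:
V(u) = 2 + u
T(M) = 101 (T(M) = 85 + 16 = 101)
G(p) = 38 + p
G(V(-4)) - T(-8) = (38 + (2 - 4)) - 1*101 = (38 - 2) - 101 = 36 - 101 = -65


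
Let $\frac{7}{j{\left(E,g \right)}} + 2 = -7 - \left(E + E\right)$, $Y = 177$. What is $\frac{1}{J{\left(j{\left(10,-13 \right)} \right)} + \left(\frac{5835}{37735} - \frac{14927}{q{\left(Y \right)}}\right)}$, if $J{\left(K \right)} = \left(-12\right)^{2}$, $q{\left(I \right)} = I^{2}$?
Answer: $\frac{4007457}{575784094} \approx 0.00696$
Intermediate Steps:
$j{\left(E,g \right)} = \frac{7}{-9 - 2 E}$ ($j{\left(E,g \right)} = \frac{7}{-2 - \left(7 + 2 E\right)} = \frac{7}{-9 - 2 E}$)
$J{\left(K \right)} = 144$
$\frac{1}{J{\left(j{\left(10,-13 \right)} \right)} + \left(\frac{5835}{37735} - \frac{14927}{q{\left(Y \right)}}\right)} = \frac{1}{144 + \left(\frac{5835}{37735} - \frac{14927}{177^{2}}\right)} = \frac{1}{144 + \left(5835 \cdot \frac{1}{37735} - \frac{14927}{31329}\right)} = \frac{1}{144 + \left(\frac{1167}{7547} - \frac{253}{531}\right)} = \frac{1}{144 - \frac{1289714}{4007457}} = \frac{1}{\frac{575784094}{4007457}} = \frac{4007457}{575784094}$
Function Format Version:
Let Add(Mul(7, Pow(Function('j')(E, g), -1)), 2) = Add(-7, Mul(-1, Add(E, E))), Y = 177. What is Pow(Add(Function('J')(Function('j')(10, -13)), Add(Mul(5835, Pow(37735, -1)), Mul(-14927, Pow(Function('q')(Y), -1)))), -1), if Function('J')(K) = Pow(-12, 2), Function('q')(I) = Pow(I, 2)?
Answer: Rational(4007457, 575784094) ≈ 0.0069600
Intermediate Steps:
Function('j')(E, g) = Mul(7, Pow(Add(-9, Mul(-2, E)), -1)) (Function('j')(E, g) = Mul(7, Pow(Add(-2, Add(-7, Mul(-1, Add(E, E)))), -1)) = Mul(7, Pow(Add(-2, Add(-7, Mul(-1, Mul(2, E)))), -1)) = Mul(7, Pow(Add(-2, Add(-7, Mul(-2, E))), -1)) = Mul(7, Pow(Add(-9, Mul(-2, E)), -1)))
Function('J')(K) = 144
Pow(Add(Function('J')(Function('j')(10, -13)), Add(Mul(5835, Pow(37735, -1)), Mul(-14927, Pow(Function('q')(Y), -1)))), -1) = Pow(Add(144, Add(Mul(5835, Pow(37735, -1)), Mul(-14927, Pow(Pow(177, 2), -1)))), -1) = Pow(Add(144, Add(Mul(5835, Rational(1, 37735)), Mul(-14927, Pow(31329, -1)))), -1) = Pow(Add(144, Add(Rational(1167, 7547), Mul(-14927, Rational(1, 31329)))), -1) = Pow(Add(144, Add(Rational(1167, 7547), Rational(-253, 531))), -1) = Pow(Add(144, Rational(-1289714, 4007457)), -1) = Pow(Rational(575784094, 4007457), -1) = Rational(4007457, 575784094)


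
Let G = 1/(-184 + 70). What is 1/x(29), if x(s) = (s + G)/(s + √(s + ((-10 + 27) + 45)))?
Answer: 3306/3305 + 114*√91/3305 ≈ 1.3293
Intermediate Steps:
G = -1/114 (G = 1/(-114) = -1/114 ≈ -0.0087719)
x(s) = (-1/114 + s)/(s + √(62 + s)) (x(s) = (s - 1/114)/(s + √(s + ((-10 + 27) + 45))) = (-1/114 + s)/(s + √(s + (17 + 45))) = (-1/114 + s)/(s + √(s + 62)) = (-1/114 + s)/(s + √(62 + s)))
1/x(29) = 1/((-1/114 + 29)/(29 + √(62 + 29))) = 1/((3305/114)/(29 + √91)) = 1/(3305/(114*(29 + √91))) = 3306/3305 + 114*√91/3305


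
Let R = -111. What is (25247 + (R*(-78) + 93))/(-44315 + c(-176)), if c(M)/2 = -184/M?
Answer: -186989/243721 ≈ -0.76723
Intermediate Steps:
c(M) = -368/M (c(M) = 2*(-184/M) = -368/M)
(25247 + (R*(-78) + 93))/(-44315 + c(-176)) = (25247 + (-111*(-78) + 93))/(-44315 - 368/(-176)) = (25247 + (8658 + 93))/(-44315 - 368*(-1/176)) = (25247 + 8751)/(-44315 + 23/11) = 33998/(-487442/11) = 33998*(-11/487442) = -186989/243721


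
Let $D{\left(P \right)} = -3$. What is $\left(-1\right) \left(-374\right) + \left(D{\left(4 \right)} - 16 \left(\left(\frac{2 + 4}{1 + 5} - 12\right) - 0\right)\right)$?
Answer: $547$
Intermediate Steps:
$\left(-1\right) \left(-374\right) + \left(D{\left(4 \right)} - 16 \left(\left(\frac{2 + 4}{1 + 5} - 12\right) - 0\right)\right) = \left(-1\right) \left(-374\right) - \left(3 + 16 \left(\left(\frac{2 + 4}{1 + 5} - 12\right) - 0\right)\right) = 374 - \left(3 + 16 \left(\left(\frac{6}{6} - 12\right) + \left(-4 + 4\right)\right)\right) = 374 - \left(3 + 16 \left(\left(6 \cdot \frac{1}{6} - 12\right) + 0\right)\right) = 374 - \left(3 + 16 \left(\left(1 - 12\right) + 0\right)\right) = 374 - \left(3 + 16 \left(-11 + 0\right)\right) = 374 - -173 = 374 + \left(-3 + 176\right) = 374 + 173 = 547$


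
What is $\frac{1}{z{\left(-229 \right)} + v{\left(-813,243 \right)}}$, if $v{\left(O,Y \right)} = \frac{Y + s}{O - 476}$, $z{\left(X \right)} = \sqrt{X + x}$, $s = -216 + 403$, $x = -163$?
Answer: $- \frac{277135}{325750566} - \frac{11630647 i \sqrt{2}}{325750566} \approx -0.00085076 - 0.050493 i$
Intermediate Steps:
$s = 187$
$z{\left(X \right)} = \sqrt{-163 + X}$ ($z{\left(X \right)} = \sqrt{X - 163} = \sqrt{-163 + X}$)
$v{\left(O,Y \right)} = \frac{187 + Y}{-476 + O}$ ($v{\left(O,Y \right)} = \frac{Y + 187}{O - 476} = \frac{187 + Y}{-476 + O}$)
$\frac{1}{z{\left(-229 \right)} + v{\left(-813,243 \right)}} = \frac{1}{\sqrt{-163 - 229} + \frac{187 + 243}{-476 - 813}} = \frac{1}{\sqrt{-392} + \frac{1}{-1289} \cdot 430} = \frac{1}{14 i \sqrt{2} - \frac{430}{1289}} = \frac{1}{- \frac{430}{1289} + 14 i \sqrt{2}}$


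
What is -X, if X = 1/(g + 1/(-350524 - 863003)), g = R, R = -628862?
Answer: 1213527/763141016275 ≈ 1.5902e-6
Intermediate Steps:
g = -628862
X = -1213527/763141016275 (X = 1/(-628862 + 1/(-350524 - 863003)) = 1/(-628862 + 1/(-1213527)) = 1/(-628862 - 1/1213527) = 1/(-763141016275/1213527) = -1213527/763141016275 ≈ -1.5902e-6)
-X = -1*(-1213527/763141016275) = 1213527/763141016275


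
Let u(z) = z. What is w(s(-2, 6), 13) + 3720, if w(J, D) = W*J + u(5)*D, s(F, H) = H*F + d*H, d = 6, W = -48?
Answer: 2633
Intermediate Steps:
s(F, H) = 6*H + F*H (s(F, H) = H*F + 6*H = F*H + 6*H = 6*H + F*H)
w(J, D) = -48*J + 5*D
w(s(-2, 6), 13) + 3720 = (-288*(6 - 2) + 5*13) + 3720 = (-288*4 + 65) + 3720 = (-48*24 + 65) + 3720 = (-1152 + 65) + 3720 = -1087 + 3720 = 2633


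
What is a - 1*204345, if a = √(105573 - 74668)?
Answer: -204345 + √30905 ≈ -2.0417e+5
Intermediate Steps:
a = √30905 ≈ 175.80
a - 1*204345 = √30905 - 1*204345 = √30905 - 204345 = -204345 + √30905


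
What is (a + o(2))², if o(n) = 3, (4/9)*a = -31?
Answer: 71289/16 ≈ 4455.6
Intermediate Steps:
a = -279/4 (a = (9/4)*(-31) = -279/4 ≈ -69.750)
(a + o(2))² = (-279/4 + 3)² = (-267/4)² = 71289/16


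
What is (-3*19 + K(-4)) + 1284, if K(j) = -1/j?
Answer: 4909/4 ≈ 1227.3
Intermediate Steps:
(-3*19 + K(-4)) + 1284 = (-3*19 - 1/(-4)) + 1284 = (-57 - 1*(-¼)) + 1284 = (-57 + ¼) + 1284 = -227/4 + 1284 = 4909/4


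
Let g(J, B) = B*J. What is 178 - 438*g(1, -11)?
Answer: 4996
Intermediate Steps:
178 - 438*g(1, -11) = 178 - (-4818) = 178 - 438*(-11) = 178 + 4818 = 4996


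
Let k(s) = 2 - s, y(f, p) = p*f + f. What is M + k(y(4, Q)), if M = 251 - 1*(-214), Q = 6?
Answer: 439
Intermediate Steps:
y(f, p) = f + f*p (y(f, p) = f*p + f = f + f*p)
M = 465 (M = 251 + 214 = 465)
M + k(y(4, Q)) = 465 + (2 - 4*(1 + 6)) = 465 + (2 - 4*7) = 465 + (2 - 1*28) = 465 + (2 - 28) = 465 - 26 = 439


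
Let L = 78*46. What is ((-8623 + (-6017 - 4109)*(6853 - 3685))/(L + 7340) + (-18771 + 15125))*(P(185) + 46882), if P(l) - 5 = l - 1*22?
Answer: -1692183338475/5464 ≈ -3.0970e+8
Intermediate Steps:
L = 3588
P(l) = -17 + l (P(l) = 5 + (l - 1*22) = 5 + (l - 22) = 5 + (-22 + l) = -17 + l)
((-8623 + (-6017 - 4109)*(6853 - 3685))/(L + 7340) + (-18771 + 15125))*(P(185) + 46882) = ((-8623 + (-6017 - 4109)*(6853 - 3685))/(3588 + 7340) + (-18771 + 15125))*((-17 + 185) + 46882) = ((-8623 - 10126*3168)/10928 - 3646)*(168 + 46882) = ((-8623 - 32079168)*(1/10928) - 3646)*47050 = (-32087791*1/10928 - 3646)*47050 = (-32087791/10928 - 3646)*47050 = -71931279/10928*47050 = -1692183338475/5464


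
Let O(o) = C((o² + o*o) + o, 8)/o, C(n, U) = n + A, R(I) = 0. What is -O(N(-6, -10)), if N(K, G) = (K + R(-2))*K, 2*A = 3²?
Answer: -585/8 ≈ -73.125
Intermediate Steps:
A = 9/2 (A = (½)*3² = (½)*9 = 9/2 ≈ 4.5000)
N(K, G) = K² (N(K, G) = (K + 0)*K = K*K = K²)
C(n, U) = 9/2 + n (C(n, U) = n + 9/2 = 9/2 + n)
O(o) = (9/2 + o + 2*o²)/o (O(o) = (9/2 + ((o² + o*o) + o))/o = (9/2 + ((o² + o²) + o))/o = (9/2 + (2*o² + o))/o = (9/2 + (o + 2*o²))/o = (9/2 + o + 2*o²)/o)
-O(N(-6, -10)) = -(1 + 2*(-6)² + 9/(2*((-6)²))) = -(1 + 2*36 + (9/2)/36) = -(1 + 72 + (9/2)*(1/36)) = -(1 + 72 + ⅛) = -1*585/8 = -585/8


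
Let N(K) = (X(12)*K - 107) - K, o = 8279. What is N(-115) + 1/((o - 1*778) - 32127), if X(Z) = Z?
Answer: -33786873/24626 ≈ -1372.0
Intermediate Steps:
N(K) = -107 + 11*K (N(K) = (12*K - 107) - K = (-107 + 12*K) - K = -107 + 11*K)
N(-115) + 1/((o - 1*778) - 32127) = (-107 + 11*(-115)) + 1/((8279 - 1*778) - 32127) = (-107 - 1265) + 1/((8279 - 778) - 32127) = -1372 + 1/(7501 - 32127) = -1372 + 1/(-24626) = -1372 - 1/24626 = -33786873/24626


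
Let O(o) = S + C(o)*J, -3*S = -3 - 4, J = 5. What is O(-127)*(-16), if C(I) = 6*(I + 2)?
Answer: 179888/3 ≈ 59963.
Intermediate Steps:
C(I) = 12 + 6*I (C(I) = 6*(2 + I) = 12 + 6*I)
S = 7/3 (S = -(-3 - 4)/3 = -⅓*(-7) = 7/3 ≈ 2.3333)
O(o) = 187/3 + 30*o (O(o) = 7/3 + (12 + 6*o)*5 = 7/3 + (60 + 30*o) = 187/3 + 30*o)
O(-127)*(-16) = (187/3 + 30*(-127))*(-16) = (187/3 - 3810)*(-16) = -11243/3*(-16) = 179888/3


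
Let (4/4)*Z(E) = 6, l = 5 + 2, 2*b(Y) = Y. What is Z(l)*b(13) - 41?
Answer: -2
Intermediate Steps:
b(Y) = Y/2
l = 7
Z(E) = 6
Z(l)*b(13) - 41 = 6*((½)*13) - 41 = 6*(13/2) - 41 = 39 - 41 = -2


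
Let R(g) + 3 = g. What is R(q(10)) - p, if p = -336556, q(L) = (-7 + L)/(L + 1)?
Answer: 3702086/11 ≈ 3.3655e+5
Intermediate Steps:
q(L) = (-7 + L)/(1 + L)
R(g) = -3 + g
R(q(10)) - p = (-3 + (-7 + 10)/(1 + 10)) - 1*(-336556) = (-3 + 3/11) + 336556 = -30/11 + 336556 = 3702086/11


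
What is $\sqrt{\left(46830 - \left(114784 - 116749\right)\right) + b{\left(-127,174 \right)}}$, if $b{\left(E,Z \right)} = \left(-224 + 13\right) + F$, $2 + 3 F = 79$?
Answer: $\frac{\sqrt{437487}}{3} \approx 220.48$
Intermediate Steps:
$F = \frac{77}{3}$ ($F = - \frac{2}{3} + \frac{1}{3} \cdot 79 = - \frac{2}{3} + \frac{79}{3} = \frac{77}{3} \approx 25.667$)
$b{\left(E,Z \right)} = - \frac{556}{3}$ ($b{\left(E,Z \right)} = \left(-224 + 13\right) + \frac{77}{3} = -211 + \frac{77}{3} = - \frac{556}{3}$)
$\sqrt{\left(46830 - \left(114784 - 116749\right)\right) + b{\left(-127,174 \right)}} = \sqrt{\left(46830 - \left(114784 - 116749\right)\right) - \frac{556}{3}} = \sqrt{\left(46830 - -1965\right) - \frac{556}{3}} = \sqrt{\left(46830 + 1965\right) - \frac{556}{3}} = \sqrt{48795 - \frac{556}{3}} = \sqrt{\frac{145829}{3}} = \frac{\sqrt{437487}}{3}$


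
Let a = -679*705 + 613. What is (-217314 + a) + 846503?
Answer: 151107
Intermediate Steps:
a = -478082 (a = -478695 + 613 = -478082)
(-217314 + a) + 846503 = (-217314 - 478082) + 846503 = -695396 + 846503 = 151107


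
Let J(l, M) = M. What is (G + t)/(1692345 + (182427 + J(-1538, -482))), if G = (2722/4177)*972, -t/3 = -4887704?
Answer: 30625232304/3914454665 ≈ 7.8236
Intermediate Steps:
t = 14663112 (t = -3*(-4887704) = 14663112)
G = 2645784/4177 (G = (2722*(1/4177))*972 = (2722/4177)*972 = 2645784/4177 ≈ 633.42)
(G + t)/(1692345 + (182427 + J(-1538, -482))) = (2645784/4177 + 14663112)/(1692345 + (182427 - 482)) = 61250464608/(4177*(1692345 + 181945)) = (61250464608/4177)/1874290 = (61250464608/4177)*(1/1874290) = 30625232304/3914454665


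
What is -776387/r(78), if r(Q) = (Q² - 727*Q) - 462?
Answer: 776387/51084 ≈ 15.198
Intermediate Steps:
r(Q) = -462 + Q² - 727*Q
-776387/r(78) = -776387/(-462 + 78² - 727*78) = -776387/(-462 + 6084 - 56706) = -776387/(-51084) = -776387*(-1/51084) = 776387/51084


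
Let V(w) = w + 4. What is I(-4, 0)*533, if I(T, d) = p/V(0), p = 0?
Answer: 0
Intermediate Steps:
V(w) = 4 + w
I(T, d) = 0 (I(T, d) = 0/(4 + 0) = 0/4 = 0*(¼) = 0)
I(-4, 0)*533 = 0*533 = 0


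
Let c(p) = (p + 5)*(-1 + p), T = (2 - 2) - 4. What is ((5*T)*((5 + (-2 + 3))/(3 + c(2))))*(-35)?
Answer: 420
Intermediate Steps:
T = -4 (T = 0 - 4 = -4)
c(p) = (-1 + p)*(5 + p) (c(p) = (5 + p)*(-1 + p) = (-1 + p)*(5 + p))
((5*T)*((5 + (-2 + 3))/(3 + c(2))))*(-35) = ((5*(-4))*((5 + (-2 + 3))/(3 + (-5 + 2**2 + 4*2))))*(-35) = -20*(5 + 1)/(3 + (-5 + 4 + 8))*(-35) = -120/(3 + 7)*(-35) = -120/10*(-35) = -20*3/5*(-35) = -12*(-35) = 420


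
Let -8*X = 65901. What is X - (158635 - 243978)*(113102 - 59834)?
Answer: 36368341491/8 ≈ 4.5460e+9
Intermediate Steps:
X = -65901/8 (X = -1/8*65901 = -65901/8 ≈ -8237.6)
X - (158635 - 243978)*(113102 - 59834) = -65901/8 - (158635 - 243978)*(113102 - 59834) = -65901/8 - (-85343)*53268 = -65901/8 - 1*(-4546050924) = -65901/8 + 4546050924 = 36368341491/8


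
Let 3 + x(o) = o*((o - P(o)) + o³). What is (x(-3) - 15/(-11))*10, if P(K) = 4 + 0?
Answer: 11040/11 ≈ 1003.6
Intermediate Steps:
P(K) = 4
x(o) = -3 + o*(-4 + o + o³) (x(o) = -3 + o*((o - 1*4) + o³) = -3 + o*((o - 4) + o³) = -3 + o*((-4 + o) + o³) = -3 + o*(-4 + o + o³))
(x(-3) - 15/(-11))*10 = ((-3 + (-3)² + (-3)⁴ - 4*(-3)) - 15/(-11))*10 = ((-3 + 9 + 81 + 12) - 15*(-1/11))*10 = (99 + 15/11)*10 = (1104/11)*10 = 11040/11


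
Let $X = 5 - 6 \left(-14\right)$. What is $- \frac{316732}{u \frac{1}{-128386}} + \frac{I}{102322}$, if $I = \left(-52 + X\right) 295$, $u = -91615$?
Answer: $- \frac{4160816157692019}{9374230030} \approx -4.4386 \cdot 10^{5}$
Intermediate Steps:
$X = 89$ ($X = 5 - -84 = 5 + 84 = 89$)
$I = 10915$ ($I = \left(-52 + 89\right) 295 = 37 \cdot 295 = 10915$)
$- \frac{316732}{u \frac{1}{-128386}} + \frac{I}{102322} = - \frac{316732}{\left(-91615\right) \frac{1}{-128386}} + \frac{10915}{102322} = - \frac{316732}{\left(-91615\right) \left(- \frac{1}{128386}\right)} + 10915 \cdot \frac{1}{102322} = - \frac{316732}{\frac{91615}{128386}} + \frac{10915}{102322} = \left(-316732\right) \frac{128386}{91615} + \frac{10915}{102322} = - \frac{40663954552}{91615} + \frac{10915}{102322} = - \frac{4160816157692019}{9374230030}$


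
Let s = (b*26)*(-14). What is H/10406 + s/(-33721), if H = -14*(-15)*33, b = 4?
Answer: 11310803/15950033 ≈ 0.70914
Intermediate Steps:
H = 6930 (H = 210*33 = 6930)
s = -1456 (s = (4*26)*(-14) = 104*(-14) = -1456)
H/10406 + s/(-33721) = 6930/10406 - 1456/(-33721) = 6930*(1/10406) - 1456*(-1/33721) = 315/473 + 1456/33721 = 11310803/15950033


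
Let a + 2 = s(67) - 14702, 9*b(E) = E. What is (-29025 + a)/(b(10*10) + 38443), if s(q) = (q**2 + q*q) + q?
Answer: -312156/346087 ≈ -0.90196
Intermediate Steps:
b(E) = E/9
s(q) = q + 2*q**2 (s(q) = (q**2 + q**2) + q = 2*q**2 + q = q + 2*q**2)
a = -5659 (a = -2 + (67*(1 + 2*67) - 14702) = -2 + (67*(1 + 134) - 14702) = -2 + (67*135 - 14702) = -2 + (9045 - 14702) = -2 - 5657 = -5659)
(-29025 + a)/(b(10*10) + 38443) = (-29025 - 5659)/((10*10)/9 + 38443) = -34684/((1/9)*100 + 38443) = -34684/(100/9 + 38443) = -34684/346087/9 = -34684*9/346087 = -312156/346087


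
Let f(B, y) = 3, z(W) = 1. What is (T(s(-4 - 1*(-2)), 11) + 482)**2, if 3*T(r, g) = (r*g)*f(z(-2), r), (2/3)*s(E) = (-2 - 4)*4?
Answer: 7396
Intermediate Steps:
s(E) = -36 (s(E) = 3*((-2 - 4)*4)/2 = 3*(-6*4)/2 = (3/2)*(-24) = -36)
T(r, g) = g*r (T(r, g) = ((r*g)*3)/3 = ((g*r)*3)/3 = (3*g*r)/3 = g*r)
(T(s(-4 - 1*(-2)), 11) + 482)**2 = (11*(-36) + 482)**2 = (-396 + 482)**2 = 86**2 = 7396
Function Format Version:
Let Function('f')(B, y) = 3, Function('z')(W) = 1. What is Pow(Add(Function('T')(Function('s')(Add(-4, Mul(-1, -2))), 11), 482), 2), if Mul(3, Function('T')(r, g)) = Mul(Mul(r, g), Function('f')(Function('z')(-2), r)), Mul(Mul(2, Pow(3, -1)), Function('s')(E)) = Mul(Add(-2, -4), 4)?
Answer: 7396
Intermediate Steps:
Function('s')(E) = -36 (Function('s')(E) = Mul(Rational(3, 2), Mul(Add(-2, -4), 4)) = Mul(Rational(3, 2), Mul(-6, 4)) = Mul(Rational(3, 2), -24) = -36)
Function('T')(r, g) = Mul(g, r) (Function('T')(r, g) = Mul(Rational(1, 3), Mul(Mul(r, g), 3)) = Mul(Rational(1, 3), Mul(Mul(g, r), 3)) = Mul(Rational(1, 3), Mul(3, g, r)) = Mul(g, r))
Pow(Add(Function('T')(Function('s')(Add(-4, Mul(-1, -2))), 11), 482), 2) = Pow(Add(Mul(11, -36), 482), 2) = Pow(Add(-396, 482), 2) = Pow(86, 2) = 7396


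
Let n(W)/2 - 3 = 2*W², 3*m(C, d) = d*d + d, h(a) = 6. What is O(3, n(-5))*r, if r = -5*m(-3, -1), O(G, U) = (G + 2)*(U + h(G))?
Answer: 0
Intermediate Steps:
m(C, d) = d/3 + d²/3 (m(C, d) = (d*d + d)/3 = (d² + d)/3 = (d + d²)/3 = d/3 + d²/3)
n(W) = 6 + 4*W² (n(W) = 6 + 2*(2*W²) = 6 + 4*W²)
O(G, U) = (2 + G)*(6 + U) (O(G, U) = (G + 2)*(U + 6) = (2 + G)*(6 + U))
r = 0 (r = -5*(-1)*(1 - 1)/3 = -5*(-1)*0/3 = -5*0 = 0)
O(3, n(-5))*r = (12 + 2*(6 + 4*(-5)²) + 6*3 + 3*(6 + 4*(-5)²))*0 = (12 + 2*(6 + 4*25) + 18 + 3*(6 + 4*25))*0 = (12 + 2*(6 + 100) + 18 + 3*(6 + 100))*0 = (12 + 2*106 + 18 + 3*106)*0 = (12 + 212 + 18 + 318)*0 = 560*0 = 0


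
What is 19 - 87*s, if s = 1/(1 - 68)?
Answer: 1360/67 ≈ 20.298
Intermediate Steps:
s = -1/67 (s = 1/(-67) = -1/67 ≈ -0.014925)
19 - 87*s = 19 - 87*(-1/67) = 19 + 87/67 = 1360/67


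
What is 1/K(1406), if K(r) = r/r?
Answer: 1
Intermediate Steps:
K(r) = 1
1/K(1406) = 1/1 = 1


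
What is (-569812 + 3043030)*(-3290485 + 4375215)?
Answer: 2682773761140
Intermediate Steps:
(-569812 + 3043030)*(-3290485 + 4375215) = 2473218*1084730 = 2682773761140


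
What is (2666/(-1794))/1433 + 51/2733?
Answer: 20637454/1171000311 ≈ 0.017624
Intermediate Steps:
(2666/(-1794))/1433 + 51/2733 = (2666*(-1/1794))*(1/1433) + 51*(1/2733) = -1333/897*1/1433 + 17/911 = -1333/1285401 + 17/911 = 20637454/1171000311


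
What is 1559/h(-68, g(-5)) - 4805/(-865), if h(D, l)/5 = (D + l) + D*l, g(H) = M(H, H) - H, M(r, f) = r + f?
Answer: 1552642/230955 ≈ 6.7227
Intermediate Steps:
M(r, f) = f + r
g(H) = H (g(H) = (H + H) - H = 2*H - H = H)
h(D, l) = 5*D + 5*l + 5*D*l (h(D, l) = 5*((D + l) + D*l) = 5*(D + l + D*l) = 5*D + 5*l + 5*D*l)
1559/h(-68, g(-5)) - 4805/(-865) = 1559/(5*(-68) + 5*(-5) + 5*(-68)*(-5)) - 4805/(-865) = 1559/(-340 - 25 + 1700) - 4805*(-1/865) = 1559/1335 + 961/173 = 1552642/230955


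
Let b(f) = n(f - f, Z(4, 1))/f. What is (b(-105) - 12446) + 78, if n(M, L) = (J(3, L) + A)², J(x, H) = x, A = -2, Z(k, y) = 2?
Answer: -1298641/105 ≈ -12368.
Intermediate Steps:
n(M, L) = 1 (n(M, L) = (3 - 2)² = 1² = 1)
b(f) = 1/f
(b(-105) - 12446) + 78 = (1/(-105) - 12446) + 78 = (-1/105 - 12446) + 78 = -1306831/105 + 78 = -1298641/105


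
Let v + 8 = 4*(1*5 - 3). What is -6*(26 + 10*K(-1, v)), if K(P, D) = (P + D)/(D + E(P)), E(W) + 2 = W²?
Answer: -216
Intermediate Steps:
E(W) = -2 + W²
v = 0 (v = -8 + 4*(1*5 - 3) = -8 + 4*(5 - 3) = -8 + 4*2 = -8 + 8 = 0)
K(P, D) = (D + P)/(-2 + D + P²) (K(P, D) = (P + D)/(D + (-2 + P²)) = (D + P)/(-2 + D + P²))
-6*(26 + 10*K(-1, v)) = -6*(26 + 10*((0 - 1)/(-2 + 0 + (-1)²))) = -6*(26 + 10*(-1/(-2 + 0 + 1))) = -6*(26 + 10*(-1/(-1))) = -6*(26 + 10*(-1*(-1))) = -6*(26 + 10*1) = -6*(26 + 10) = -6*36 = -216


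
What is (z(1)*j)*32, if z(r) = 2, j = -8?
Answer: -512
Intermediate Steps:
(z(1)*j)*32 = (2*(-8))*32 = -16*32 = -512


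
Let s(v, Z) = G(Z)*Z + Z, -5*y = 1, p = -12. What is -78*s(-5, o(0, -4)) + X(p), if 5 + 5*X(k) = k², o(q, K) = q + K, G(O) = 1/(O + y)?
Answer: 9293/35 ≈ 265.51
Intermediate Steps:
y = -⅕ (y = -⅕*1 = -⅕ ≈ -0.20000)
G(O) = 1/(-⅕ + O) (G(O) = 1/(O - ⅕) = 1/(-⅕ + O))
o(q, K) = K + q
s(v, Z) = Z + 5*Z/(-1 + 5*Z) (s(v, Z) = (5/(-1 + 5*Z))*Z + Z = 5*Z/(-1 + 5*Z) + Z = Z + 5*Z/(-1 + 5*Z))
X(k) = -1 + k²/5
-78*s(-5, o(0, -4)) + X(p) = -78*(-4 + 0)*(4 + 5*(-4 + 0))/(-1 + 5*(-4 + 0)) + (-1 + (⅕)*(-12)²) = -(-312)*(4 + 5*(-4))/(-1 + 5*(-4)) + (-1 + (⅕)*144) = -(-312)*(4 - 20)/(-1 - 20) + (-1 + 144/5) = -(-312)*(-16)/(-21) + 139/5 = -(-312)*(-1)*(-16)/21 + 139/5 = -78*(-64/21) + 139/5 = 1664/7 + 139/5 = 9293/35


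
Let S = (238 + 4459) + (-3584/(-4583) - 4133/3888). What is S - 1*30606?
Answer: -461669808883/17818704 ≈ -25909.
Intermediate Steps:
S = 83689445741/17818704 (S = 4697 + (-3584*(-1/4583) - 4133*1/3888) = 4697 + (3584/4583 - 4133/3888) = 4697 - 5006947/17818704 = 83689445741/17818704 ≈ 4696.7)
S - 1*30606 = 83689445741/17818704 - 1*30606 = 83689445741/17818704 - 30606 = -461669808883/17818704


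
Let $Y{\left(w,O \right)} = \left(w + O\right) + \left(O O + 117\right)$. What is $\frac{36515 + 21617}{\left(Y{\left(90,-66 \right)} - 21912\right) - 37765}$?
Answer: $- \frac{14533}{13795} \approx -1.0535$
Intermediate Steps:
$Y{\left(w,O \right)} = 117 + O + w + O^{2}$ ($Y{\left(w,O \right)} = \left(O + w\right) + \left(O^{2} + 117\right) = \left(O + w\right) + \left(117 + O^{2}\right) = 117 + O + w + O^{2}$)
$\frac{36515 + 21617}{\left(Y{\left(90,-66 \right)} - 21912\right) - 37765} = \frac{36515 + 21617}{\left(\left(117 - 66 + 90 + \left(-66\right)^{2}\right) - 21912\right) - 37765} = \frac{58132}{\left(\left(117 - 66 + 90 + 4356\right) - 21912\right) - 37765} = \frac{58132}{\left(4497 - 21912\right) - 37765} = \frac{58132}{-17415 - 37765} = \frac{58132}{-55180} = 58132 \left(- \frac{1}{55180}\right) = - \frac{14533}{13795}$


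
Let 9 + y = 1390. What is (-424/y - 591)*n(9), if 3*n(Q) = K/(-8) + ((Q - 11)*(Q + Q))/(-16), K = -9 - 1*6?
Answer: -8982545/11048 ≈ -813.05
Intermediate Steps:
y = 1381 (y = -9 + 1390 = 1381)
K = -15 (K = -9 - 6 = -15)
n(Q) = 5/8 - Q*(-11 + Q)/24 (n(Q) = (-15/(-8) + ((Q - 11)*(Q + Q))/(-16))/3 = (-15*(-1/8) + ((-11 + Q)*(2*Q))*(-1/16))/3 = (15/8 + (2*Q*(-11 + Q))*(-1/16))/3 = (15/8 - Q*(-11 + Q)/8)/3 = 5/8 - Q*(-11 + Q)/24)
(-424/y - 591)*n(9) = (-424/1381 - 591)*(5/8 - 1/24*9**2 + (11/24)*9) = (-424*1/1381 - 591)*(5/8 - 1/24*81 + 33/8) = (-424/1381 - 591)*(5/8 - 27/8 + 33/8) = -816595/1381*11/8 = -8982545/11048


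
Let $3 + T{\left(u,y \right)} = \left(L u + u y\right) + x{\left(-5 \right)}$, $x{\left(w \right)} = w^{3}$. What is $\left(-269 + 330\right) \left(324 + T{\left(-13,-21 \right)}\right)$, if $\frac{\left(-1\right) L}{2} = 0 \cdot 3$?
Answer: $28609$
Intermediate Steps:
$L = 0$ ($L = - 2 \cdot 0 \cdot 3 = \left(-2\right) 0 = 0$)
$T{\left(u,y \right)} = -128 + u y$ ($T{\left(u,y \right)} = -3 + \left(\left(0 u + u y\right) + \left(-5\right)^{3}\right) = -3 + \left(\left(0 + u y\right) - 125\right) = -3 + \left(u y - 125\right) = -3 + \left(-125 + u y\right) = -128 + u y$)
$\left(-269 + 330\right) \left(324 + T{\left(-13,-21 \right)}\right) = \left(-269 + 330\right) \left(324 - -145\right) = 61 \left(324 + \left(-128 + 273\right)\right) = 61 \left(324 + 145\right) = 61 \cdot 469 = 28609$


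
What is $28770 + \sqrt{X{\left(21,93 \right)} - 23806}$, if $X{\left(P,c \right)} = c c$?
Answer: $28770 + i \sqrt{15157} \approx 28770.0 + 123.11 i$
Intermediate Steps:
$X{\left(P,c \right)} = c^{2}$
$28770 + \sqrt{X{\left(21,93 \right)} - 23806} = 28770 + \sqrt{93^{2} - 23806} = 28770 + \sqrt{8649 - 23806} = 28770 + \sqrt{-15157} = 28770 + i \sqrt{15157}$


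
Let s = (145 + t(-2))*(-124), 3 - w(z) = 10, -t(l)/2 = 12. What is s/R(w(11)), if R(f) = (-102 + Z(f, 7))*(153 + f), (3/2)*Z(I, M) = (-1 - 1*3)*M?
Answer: 11253/13213 ≈ 0.85166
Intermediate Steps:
t(l) = -24 (t(l) = -2*12 = -24)
w(z) = -7 (w(z) = 3 - 1*10 = 3 - 10 = -7)
Z(I, M) = -8*M/3 (Z(I, M) = 2*((-1 - 1*3)*M)/3 = 2*((-1 - 3)*M)/3 = 2*(-4*M)/3 = -8*M/3)
R(f) = -18462 - 362*f/3 (R(f) = (-102 - 8/3*7)*(153 + f) = (-102 - 56/3)*(153 + f) = -362*(153 + f)/3 = -18462 - 362*f/3)
s = -15004 (s = (145 - 24)*(-124) = 121*(-124) = -15004)
s/R(w(11)) = -15004/(-18462 - 362/3*(-7)) = -15004/(-18462 + 2534/3) = -15004/(-52852/3) = -15004*(-3/52852) = 11253/13213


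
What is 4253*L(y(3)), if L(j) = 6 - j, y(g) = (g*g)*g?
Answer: -89313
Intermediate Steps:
y(g) = g**3 (y(g) = g**2*g = g**3)
4253*L(y(3)) = 4253*(6 - 1*3**3) = 4253*(6 - 1*27) = 4253*(6 - 27) = 4253*(-21) = -89313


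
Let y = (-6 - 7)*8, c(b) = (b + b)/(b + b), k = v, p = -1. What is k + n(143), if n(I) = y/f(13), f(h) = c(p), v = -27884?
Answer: -27988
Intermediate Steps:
k = -27884
c(b) = 1 (c(b) = (2*b)/((2*b)) = (2*b)*(1/(2*b)) = 1)
f(h) = 1
y = -104 (y = -13*8 = -104)
n(I) = -104 (n(I) = -104/1 = -104*1 = -104)
k + n(143) = -27884 - 104 = -27988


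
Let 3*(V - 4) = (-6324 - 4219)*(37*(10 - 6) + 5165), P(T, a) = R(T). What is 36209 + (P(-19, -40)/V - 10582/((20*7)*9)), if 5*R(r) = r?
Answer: 28388846910091/784209258 ≈ 36201.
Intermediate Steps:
R(r) = r/5
P(T, a) = T/5
V = -18671649 (V = 4 + ((-6324 - 4219)*(37*(10 - 6) + 5165))/3 = 4 + (-10543*(37*4 + 5165))/3 = 4 + (-10543*(148 + 5165))/3 = 4 + (-10543*5313)/3 = 4 + (⅓)*(-56014959) = 4 - 18671653 = -18671649)
36209 + (P(-19, -40)/V - 10582/((20*7)*9)) = 36209 + (((⅕)*(-19))/(-18671649) - 10582/((20*7)*9)) = 36209 + (-19/5*(-1/18671649) - 10582/(140*9)) = 36209 + (19/93358245 - 10582/1260) = 36209 + (19/93358245 - 10582*1/1260) = 36209 + (19/93358245 - 5291/630) = 36209 - 6586112831/784209258 = 28388846910091/784209258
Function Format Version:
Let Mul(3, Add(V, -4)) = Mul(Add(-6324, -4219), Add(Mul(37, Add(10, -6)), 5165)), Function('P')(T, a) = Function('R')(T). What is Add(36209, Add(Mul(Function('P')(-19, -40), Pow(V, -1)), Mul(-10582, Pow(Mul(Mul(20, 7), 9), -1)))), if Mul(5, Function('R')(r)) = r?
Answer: Rational(28388846910091, 784209258) ≈ 36201.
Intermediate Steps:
Function('R')(r) = Mul(Rational(1, 5), r)
Function('P')(T, a) = Mul(Rational(1, 5), T)
V = -18671649 (V = Add(4, Mul(Rational(1, 3), Mul(Add(-6324, -4219), Add(Mul(37, Add(10, -6)), 5165)))) = Add(4, Mul(Rational(1, 3), Mul(-10543, Add(Mul(37, 4), 5165)))) = Add(4, Mul(Rational(1, 3), Mul(-10543, Add(148, 5165)))) = Add(4, Mul(Rational(1, 3), Mul(-10543, 5313))) = Add(4, Mul(Rational(1, 3), -56014959)) = Add(4, -18671653) = -18671649)
Add(36209, Add(Mul(Function('P')(-19, -40), Pow(V, -1)), Mul(-10582, Pow(Mul(Mul(20, 7), 9), -1)))) = Add(36209, Add(Mul(Mul(Rational(1, 5), -19), Pow(-18671649, -1)), Mul(-10582, Pow(Mul(Mul(20, 7), 9), -1)))) = Add(36209, Add(Mul(Rational(-19, 5), Rational(-1, 18671649)), Mul(-10582, Pow(Mul(140, 9), -1)))) = Add(36209, Add(Rational(19, 93358245), Mul(-10582, Pow(1260, -1)))) = Add(36209, Add(Rational(19, 93358245), Mul(-10582, Rational(1, 1260)))) = Add(36209, Add(Rational(19, 93358245), Rational(-5291, 630))) = Add(36209, Rational(-6586112831, 784209258)) = Rational(28388846910091, 784209258)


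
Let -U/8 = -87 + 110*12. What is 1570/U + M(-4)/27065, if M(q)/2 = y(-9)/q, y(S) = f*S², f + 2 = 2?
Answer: -785/4932 ≈ -0.15916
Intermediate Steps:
U = -9864 (U = -8*(-87 + 110*12) = -8*(-87 + 1320) = -8*1233 = -9864)
f = 0 (f = -2 + 2 = 0)
y(S) = 0 (y(S) = 0*S² = 0)
M(q) = 0 (M(q) = 2*(0/q) = 2*0 = 0)
1570/U + M(-4)/27065 = 1570/(-9864) + 0/27065 = 1570*(-1/9864) + 0*(1/27065) = -785/4932 + 0 = -785/4932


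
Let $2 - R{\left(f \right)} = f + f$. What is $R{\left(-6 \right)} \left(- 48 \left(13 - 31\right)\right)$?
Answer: $12096$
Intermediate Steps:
$R{\left(f \right)} = 2 - 2 f$ ($R{\left(f \right)} = 2 - \left(f + f\right) = 2 - 2 f$)
$R{\left(-6 \right)} \left(- 48 \left(13 - 31\right)\right) = \left(2 - -12\right) \left(- 48 \left(13 - 31\right)\right) = \left(2 + 12\right) \left(\left(-48\right) \left(-18\right)\right) = 14 \cdot 864 = 12096$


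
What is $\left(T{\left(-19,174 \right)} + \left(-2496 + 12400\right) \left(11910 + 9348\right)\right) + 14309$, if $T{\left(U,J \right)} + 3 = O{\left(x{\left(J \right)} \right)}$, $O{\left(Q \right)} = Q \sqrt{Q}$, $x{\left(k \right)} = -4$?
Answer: $210553538 - 8 i \approx 2.1055 \cdot 10^{8} - 8.0 i$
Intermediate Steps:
$O{\left(Q \right)} = Q^{\frac{3}{2}}$
$T{\left(U,J \right)} = -3 - 8 i$ ($T{\left(U,J \right)} = -3 + \left(-4\right)^{\frac{3}{2}} = -3 - 8 i$)
$\left(T{\left(-19,174 \right)} + \left(-2496 + 12400\right) \left(11910 + 9348\right)\right) + 14309 = \left(\left(-3 - 8 i\right) + \left(-2496 + 12400\right) \left(11910 + 9348\right)\right) + 14309 = \left(\left(-3 - 8 i\right) + 9904 \cdot 21258\right) + 14309 = \left(\left(-3 - 8 i\right) + 210539232\right) + 14309 = \left(210539229 - 8 i\right) + 14309 = 210553538 - 8 i$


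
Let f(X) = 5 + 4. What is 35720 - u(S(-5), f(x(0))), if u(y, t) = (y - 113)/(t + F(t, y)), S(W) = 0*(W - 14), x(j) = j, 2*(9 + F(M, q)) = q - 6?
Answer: 107047/3 ≈ 35682.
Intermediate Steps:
F(M, q) = -12 + q/2 (F(M, q) = -9 + (q - 6)/2 = -9 + (-6 + q)/2 = -9 + (-3 + q/2) = -12 + q/2)
f(X) = 9
S(W) = 0 (S(W) = 0*(-14 + W) = 0)
u(y, t) = (-113 + y)/(-12 + t + y/2) (u(y, t) = (y - 113)/(t + (-12 + y/2)) = (-113 + y)/(-12 + t + y/2))
35720 - u(S(-5), f(x(0))) = 35720 - 2*(-113 + 0)/(-24 + 0 + 2*9) = 35720 - 2*(-113)/(-24 + 0 + 18) = 35720 - 2*(-113)/(-6) = 35720 - 2*(-1)*(-113)/6 = 35720 - 1*113/3 = 35720 - 113/3 = 107047/3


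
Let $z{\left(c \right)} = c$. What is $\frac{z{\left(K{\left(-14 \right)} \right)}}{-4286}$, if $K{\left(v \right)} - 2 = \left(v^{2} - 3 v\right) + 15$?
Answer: $- \frac{255}{4286} \approx -0.059496$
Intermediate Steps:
$K{\left(v \right)} = 17 + v^{2} - 3 v$ ($K{\left(v \right)} = 2 + \left(\left(v^{2} - 3 v\right) + 15\right) = 2 + \left(15 + v^{2} - 3 v\right) = 17 + v^{2} - 3 v$)
$\frac{z{\left(K{\left(-14 \right)} \right)}}{-4286} = \frac{17 + \left(-14\right)^{2} - -42}{-4286} = \left(17 + 196 + 42\right) \left(- \frac{1}{4286}\right) = 255 \left(- \frac{1}{4286}\right) = - \frac{255}{4286}$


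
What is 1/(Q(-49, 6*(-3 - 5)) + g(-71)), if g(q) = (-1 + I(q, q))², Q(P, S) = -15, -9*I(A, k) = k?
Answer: 81/2629 ≈ 0.030810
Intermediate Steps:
I(A, k) = -k/9
g(q) = (-1 - q/9)²
1/(Q(-49, 6*(-3 - 5)) + g(-71)) = 1/(-15 + (9 - 71)²/81) = 1/(-15 + (1/81)*(-62)²) = 1/(-15 + (1/81)*3844) = 1/(-15 + 3844/81) = 1/(2629/81) = 81/2629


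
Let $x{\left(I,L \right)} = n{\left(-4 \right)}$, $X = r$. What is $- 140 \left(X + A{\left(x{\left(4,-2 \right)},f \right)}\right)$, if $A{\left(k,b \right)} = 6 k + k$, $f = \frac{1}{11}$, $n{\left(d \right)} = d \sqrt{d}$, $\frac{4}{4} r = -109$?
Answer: $15260 + 7840 i \approx 15260.0 + 7840.0 i$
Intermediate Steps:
$r = -109$
$X = -109$
$n{\left(d \right)} = d^{\frac{3}{2}}$
$x{\left(I,L \right)} = - 8 i$ ($x{\left(I,L \right)} = \left(-4\right)^{\frac{3}{2}} = - 8 i$)
$f = \frac{1}{11} \approx 0.090909$
$A{\left(k,b \right)} = 7 k$
$- 140 \left(X + A{\left(x{\left(4,-2 \right)},f \right)}\right) = - 140 \left(-109 + 7 \left(- 8 i\right)\right) = - 140 \left(-109 - 56 i\right) = 15260 + 7840 i$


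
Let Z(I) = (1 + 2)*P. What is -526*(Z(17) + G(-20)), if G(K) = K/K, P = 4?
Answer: -6838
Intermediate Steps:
Z(I) = 12 (Z(I) = (1 + 2)*4 = 3*4 = 12)
G(K) = 1
-526*(Z(17) + G(-20)) = -526*(12 + 1) = -526*13 = -6838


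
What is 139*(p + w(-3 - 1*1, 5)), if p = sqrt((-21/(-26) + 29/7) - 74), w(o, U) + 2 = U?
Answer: 417 + 139*I*sqrt(2287194)/182 ≈ 417.0 + 1155.0*I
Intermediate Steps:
w(o, U) = -2 + U
p = I*sqrt(2287194)/182 (p = sqrt((-21*(-1/26) + 29*(1/7)) - 74) = sqrt((21/26 + 29/7) - 74) = sqrt(901/182 - 74) = sqrt(-12567/182) = I*sqrt(2287194)/182 ≈ 8.3096*I)
139*(p + w(-3 - 1*1, 5)) = 139*(I*sqrt(2287194)/182 + (-2 + 5)) = 139*(I*sqrt(2287194)/182 + 3) = 139*(3 + I*sqrt(2287194)/182) = 417 + 139*I*sqrt(2287194)/182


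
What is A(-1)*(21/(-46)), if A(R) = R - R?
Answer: 0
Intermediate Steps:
A(R) = 0
A(-1)*(21/(-46)) = 0*(21/(-46)) = 0*(21*(-1/46)) = 0*(-21/46) = 0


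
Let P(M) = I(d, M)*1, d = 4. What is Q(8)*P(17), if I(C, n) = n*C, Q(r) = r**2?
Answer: 4352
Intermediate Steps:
I(C, n) = C*n
P(M) = 4*M (P(M) = (4*M)*1 = 4*M)
Q(8)*P(17) = 8**2*(4*17) = 64*68 = 4352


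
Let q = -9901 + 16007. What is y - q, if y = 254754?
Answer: 248648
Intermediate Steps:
q = 6106
y - q = 254754 - 1*6106 = 254754 - 6106 = 248648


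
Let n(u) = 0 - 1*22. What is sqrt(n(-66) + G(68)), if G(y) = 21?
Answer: I ≈ 1.0*I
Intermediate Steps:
n(u) = -22 (n(u) = 0 - 22 = -22)
sqrt(n(-66) + G(68)) = sqrt(-22 + 21) = sqrt(-1) = I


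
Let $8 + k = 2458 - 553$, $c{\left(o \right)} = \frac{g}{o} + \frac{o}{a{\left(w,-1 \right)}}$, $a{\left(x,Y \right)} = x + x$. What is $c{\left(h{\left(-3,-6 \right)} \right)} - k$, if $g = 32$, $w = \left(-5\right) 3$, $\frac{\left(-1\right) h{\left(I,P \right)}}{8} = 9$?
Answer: $- \frac{85277}{45} \approx -1895.0$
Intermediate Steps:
$h{\left(I,P \right)} = -72$ ($h{\left(I,P \right)} = \left(-8\right) 9 = -72$)
$w = -15$
$a{\left(x,Y \right)} = 2 x$
$c{\left(o \right)} = \frac{32}{o} - \frac{o}{30}$ ($c{\left(o \right)} = \frac{32}{o} + \frac{o}{2 \left(-15\right)} = \frac{32}{o} + \frac{o}{-30} = \frac{32}{o} + o \left(- \frac{1}{30}\right) = \frac{32}{o} - \frac{o}{30}$)
$k = 1897$ ($k = -8 + \left(2458 - 553\right) = -8 + 1905 = 1897$)
$c{\left(h{\left(-3,-6 \right)} \right)} - k = \left(\frac{32}{-72} - - \frac{12}{5}\right) - 1897 = \left(32 \left(- \frac{1}{72}\right) + \frac{12}{5}\right) - 1897 = \left(- \frac{4}{9} + \frac{12}{5}\right) - 1897 = \frac{88}{45} - 1897 = - \frac{85277}{45}$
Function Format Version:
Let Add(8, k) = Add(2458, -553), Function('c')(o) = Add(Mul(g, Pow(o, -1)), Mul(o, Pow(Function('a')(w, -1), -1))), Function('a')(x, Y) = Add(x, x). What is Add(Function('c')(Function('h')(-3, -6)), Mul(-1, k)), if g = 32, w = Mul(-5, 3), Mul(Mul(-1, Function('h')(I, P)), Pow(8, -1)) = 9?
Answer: Rational(-85277, 45) ≈ -1895.0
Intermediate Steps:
Function('h')(I, P) = -72 (Function('h')(I, P) = Mul(-8, 9) = -72)
w = -15
Function('a')(x, Y) = Mul(2, x)
Function('c')(o) = Add(Mul(32, Pow(o, -1)), Mul(Rational(-1, 30), o)) (Function('c')(o) = Add(Mul(32, Pow(o, -1)), Mul(o, Pow(Mul(2, -15), -1))) = Add(Mul(32, Pow(o, -1)), Mul(o, Pow(-30, -1))) = Add(Mul(32, Pow(o, -1)), Mul(o, Rational(-1, 30))) = Add(Mul(32, Pow(o, -1)), Mul(Rational(-1, 30), o)))
k = 1897 (k = Add(-8, Add(2458, -553)) = Add(-8, 1905) = 1897)
Add(Function('c')(Function('h')(-3, -6)), Mul(-1, k)) = Add(Add(Mul(32, Pow(-72, -1)), Mul(Rational(-1, 30), -72)), Mul(-1, 1897)) = Add(Add(Mul(32, Rational(-1, 72)), Rational(12, 5)), -1897) = Add(Add(Rational(-4, 9), Rational(12, 5)), -1897) = Add(Rational(88, 45), -1897) = Rational(-85277, 45)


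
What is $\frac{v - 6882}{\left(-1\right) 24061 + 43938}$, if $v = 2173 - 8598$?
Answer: $- \frac{13307}{19877} \approx -0.66947$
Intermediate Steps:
$v = -6425$ ($v = 2173 - 8598 = -6425$)
$\frac{v - 6882}{\left(-1\right) 24061 + 43938} = \frac{-6425 - 6882}{\left(-1\right) 24061 + 43938} = - \frac{13307}{-24061 + 43938} = - \frac{13307}{19877}$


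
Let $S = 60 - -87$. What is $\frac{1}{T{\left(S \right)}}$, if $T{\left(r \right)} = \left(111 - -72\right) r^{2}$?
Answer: $\frac{1}{3954447} \approx 2.5288 \cdot 10^{-7}$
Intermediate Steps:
$S = 147$ ($S = 60 + 87 = 147$)
$T{\left(r \right)} = 183 r^{2}$ ($T{\left(r \right)} = \left(111 + 72\right) r^{2} = 183 r^{2}$)
$\frac{1}{T{\left(S \right)}} = \frac{1}{183 \cdot 147^{2}} = \frac{1}{183 \cdot 21609} = \frac{1}{3954447}$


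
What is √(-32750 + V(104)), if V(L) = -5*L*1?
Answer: I*√33270 ≈ 182.4*I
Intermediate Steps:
V(L) = -5*L
√(-32750 + V(104)) = √(-32750 - 5*104) = √(-32750 - 520) = √(-33270) = I*√33270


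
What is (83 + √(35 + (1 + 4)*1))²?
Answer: 6929 + 332*√10 ≈ 7978.9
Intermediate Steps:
(83 + √(35 + (1 + 4)*1))² = (83 + √(35 + 5*1))² = (83 + √(35 + 5))² = (83 + √40)² = (83 + 2*√10)²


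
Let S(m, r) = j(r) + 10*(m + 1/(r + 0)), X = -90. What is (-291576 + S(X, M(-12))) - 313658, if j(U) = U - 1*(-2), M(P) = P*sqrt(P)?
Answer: -606132 - 859*I*sqrt(3)/36 ≈ -6.0613e+5 - 41.329*I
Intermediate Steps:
M(P) = P**(3/2)
j(U) = 2 + U (j(U) = U + 2 = 2 + U)
S(m, r) = 2 + r + 10*m + 10/r (S(m, r) = (2 + r) + 10*(m + 1/(r + 0)) = (2 + r) + 10*(m + 1/r) = (2 + r) + (10*m + 10/r) = 2 + r + 10*m + 10/r)
(-291576 + S(X, M(-12))) - 313658 = (-291576 + (2 + (-12)**(3/2) + 10*(-90) + 10/((-12)**(3/2)))) - 313658 = (-291576 + (2 - 24*I*sqrt(3) - 900 + 10/((-24*I*sqrt(3))))) - 313658 = (-291576 + (2 - 24*I*sqrt(3) - 900 + 10*(I*sqrt(3)/72))) - 313658 = (-291576 + (2 - 24*I*sqrt(3) - 900 + 5*I*sqrt(3)/36)) - 313658 = (-291576 + (-898 - 859*I*sqrt(3)/36)) - 313658 = (-292474 - 859*I*sqrt(3)/36) - 313658 = -606132 - 859*I*sqrt(3)/36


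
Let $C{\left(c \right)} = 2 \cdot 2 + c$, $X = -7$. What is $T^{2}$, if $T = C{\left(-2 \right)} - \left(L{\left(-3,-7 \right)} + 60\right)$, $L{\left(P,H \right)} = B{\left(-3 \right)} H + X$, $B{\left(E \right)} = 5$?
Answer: $256$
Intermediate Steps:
$C{\left(c \right)} = 4 + c$
$L{\left(P,H \right)} = -7 + 5 H$ ($L{\left(P,H \right)} = 5 H - 7 = -7 + 5 H$)
$T = -16$ ($T = \left(4 - 2\right) - \left(\left(-7 + 5 \left(-7\right)\right) + 60\right) = 2 - \left(\left(-7 - 35\right) + 60\right) = 2 - \left(-42 + 60\right) = 2 - 18 = -16$)
$T^{2} = \left(-16\right)^{2} = 256$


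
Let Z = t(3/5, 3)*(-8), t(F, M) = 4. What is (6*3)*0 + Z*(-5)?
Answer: 160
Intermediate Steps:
Z = -32 (Z = 4*(-8) = -32)
(6*3)*0 + Z*(-5) = (6*3)*0 - 32*(-5) = 18*0 + 160 = 0 + 160 = 160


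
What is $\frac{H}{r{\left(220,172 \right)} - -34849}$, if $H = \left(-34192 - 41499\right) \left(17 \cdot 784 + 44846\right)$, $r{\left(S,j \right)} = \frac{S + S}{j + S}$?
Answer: $- \frac{107879581733}{853828} \approx -1.2635 \cdot 10^{5}$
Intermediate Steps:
$r{\left(S,j \right)} = \frac{2 S}{S + j}$
$H = -4403248234$ ($H = - 75691 \left(13328 + 44846\right) = \left(-75691\right) 58174 = -4403248234$)
$\frac{H}{r{\left(220,172 \right)} - -34849} = - \frac{4403248234}{2 \cdot 220 \frac{1}{220 + 172} - -34849} = - \frac{4403248234}{2 \cdot 220 \cdot \frac{1}{392} + 34849} = - \frac{4403248234}{\frac{55}{49} + 34849} = - \frac{4403248234}{\frac{1707656}{49}} = \left(-4403248234\right) \frac{49}{1707656} = - \frac{107879581733}{853828}$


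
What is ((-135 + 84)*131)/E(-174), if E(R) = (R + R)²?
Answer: -2227/40368 ≈ -0.055167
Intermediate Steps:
E(R) = 4*R² (E(R) = (2*R)² = 4*R²)
((-135 + 84)*131)/E(-174) = ((-135 + 84)*131)/((4*(-174)²)) = (-51*131)/((4*30276)) = -6681/121104 = -6681*1/121104 = -2227/40368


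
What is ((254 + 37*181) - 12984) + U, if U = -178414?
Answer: -184447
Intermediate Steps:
((254 + 37*181) - 12984) + U = ((254 + 37*181) - 12984) - 178414 = ((254 + 6697) - 12984) - 178414 = (6951 - 12984) - 178414 = -6033 - 178414 = -184447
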